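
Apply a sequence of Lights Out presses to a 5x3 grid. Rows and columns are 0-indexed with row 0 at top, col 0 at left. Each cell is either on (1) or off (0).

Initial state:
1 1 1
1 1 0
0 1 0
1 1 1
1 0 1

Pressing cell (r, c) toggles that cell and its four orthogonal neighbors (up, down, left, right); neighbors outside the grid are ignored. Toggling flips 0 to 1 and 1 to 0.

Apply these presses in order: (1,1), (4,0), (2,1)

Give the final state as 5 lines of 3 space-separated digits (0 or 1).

After press 1 at (1,1):
1 0 1
0 0 1
0 0 0
1 1 1
1 0 1

After press 2 at (4,0):
1 0 1
0 0 1
0 0 0
0 1 1
0 1 1

After press 3 at (2,1):
1 0 1
0 1 1
1 1 1
0 0 1
0 1 1

Answer: 1 0 1
0 1 1
1 1 1
0 0 1
0 1 1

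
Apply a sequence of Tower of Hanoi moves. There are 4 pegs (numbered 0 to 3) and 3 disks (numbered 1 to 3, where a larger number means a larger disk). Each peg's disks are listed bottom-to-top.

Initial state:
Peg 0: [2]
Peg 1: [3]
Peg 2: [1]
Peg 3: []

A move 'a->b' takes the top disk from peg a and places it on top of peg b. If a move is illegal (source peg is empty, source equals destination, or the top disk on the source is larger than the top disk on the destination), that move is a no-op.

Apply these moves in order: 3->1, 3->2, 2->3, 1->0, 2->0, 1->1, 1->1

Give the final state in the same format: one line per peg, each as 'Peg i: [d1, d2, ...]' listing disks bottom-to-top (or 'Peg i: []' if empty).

Answer: Peg 0: [2]
Peg 1: [3]
Peg 2: []
Peg 3: [1]

Derivation:
After move 1 (3->1):
Peg 0: [2]
Peg 1: [3]
Peg 2: [1]
Peg 3: []

After move 2 (3->2):
Peg 0: [2]
Peg 1: [3]
Peg 2: [1]
Peg 3: []

After move 3 (2->3):
Peg 0: [2]
Peg 1: [3]
Peg 2: []
Peg 3: [1]

After move 4 (1->0):
Peg 0: [2]
Peg 1: [3]
Peg 2: []
Peg 3: [1]

After move 5 (2->0):
Peg 0: [2]
Peg 1: [3]
Peg 2: []
Peg 3: [1]

After move 6 (1->1):
Peg 0: [2]
Peg 1: [3]
Peg 2: []
Peg 3: [1]

After move 7 (1->1):
Peg 0: [2]
Peg 1: [3]
Peg 2: []
Peg 3: [1]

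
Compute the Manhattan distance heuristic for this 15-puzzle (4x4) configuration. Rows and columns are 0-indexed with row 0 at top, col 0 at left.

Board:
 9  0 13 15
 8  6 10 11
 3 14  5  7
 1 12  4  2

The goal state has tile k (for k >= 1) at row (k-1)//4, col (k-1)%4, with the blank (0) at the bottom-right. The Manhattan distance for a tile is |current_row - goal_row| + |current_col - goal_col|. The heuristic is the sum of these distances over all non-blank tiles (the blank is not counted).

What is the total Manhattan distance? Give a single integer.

Tile 9: (0,0)->(2,0) = 2
Tile 13: (0,2)->(3,0) = 5
Tile 15: (0,3)->(3,2) = 4
Tile 8: (1,0)->(1,3) = 3
Tile 6: (1,1)->(1,1) = 0
Tile 10: (1,2)->(2,1) = 2
Tile 11: (1,3)->(2,2) = 2
Tile 3: (2,0)->(0,2) = 4
Tile 14: (2,1)->(3,1) = 1
Tile 5: (2,2)->(1,0) = 3
Tile 7: (2,3)->(1,2) = 2
Tile 1: (3,0)->(0,0) = 3
Tile 12: (3,1)->(2,3) = 3
Tile 4: (3,2)->(0,3) = 4
Tile 2: (3,3)->(0,1) = 5
Sum: 2 + 5 + 4 + 3 + 0 + 2 + 2 + 4 + 1 + 3 + 2 + 3 + 3 + 4 + 5 = 43

Answer: 43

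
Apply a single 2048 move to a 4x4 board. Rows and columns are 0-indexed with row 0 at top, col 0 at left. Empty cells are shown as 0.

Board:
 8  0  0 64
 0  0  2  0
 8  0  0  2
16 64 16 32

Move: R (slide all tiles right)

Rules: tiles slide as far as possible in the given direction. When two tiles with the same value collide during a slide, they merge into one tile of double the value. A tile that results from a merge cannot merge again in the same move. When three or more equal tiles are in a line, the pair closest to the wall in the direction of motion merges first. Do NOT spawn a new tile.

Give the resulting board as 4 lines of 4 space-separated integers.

Slide right:
row 0: [8, 0, 0, 64] -> [0, 0, 8, 64]
row 1: [0, 0, 2, 0] -> [0, 0, 0, 2]
row 2: [8, 0, 0, 2] -> [0, 0, 8, 2]
row 3: [16, 64, 16, 32] -> [16, 64, 16, 32]

Answer:  0  0  8 64
 0  0  0  2
 0  0  8  2
16 64 16 32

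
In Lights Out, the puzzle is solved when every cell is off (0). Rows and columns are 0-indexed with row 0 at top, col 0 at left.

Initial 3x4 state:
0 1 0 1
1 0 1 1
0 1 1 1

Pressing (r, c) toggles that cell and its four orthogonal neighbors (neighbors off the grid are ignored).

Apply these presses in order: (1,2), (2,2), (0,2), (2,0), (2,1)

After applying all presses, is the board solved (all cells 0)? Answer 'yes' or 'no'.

After press 1 at (1,2):
0 1 1 1
1 1 0 0
0 1 0 1

After press 2 at (2,2):
0 1 1 1
1 1 1 0
0 0 1 0

After press 3 at (0,2):
0 0 0 0
1 1 0 0
0 0 1 0

After press 4 at (2,0):
0 0 0 0
0 1 0 0
1 1 1 0

After press 5 at (2,1):
0 0 0 0
0 0 0 0
0 0 0 0

Lights still on: 0

Answer: yes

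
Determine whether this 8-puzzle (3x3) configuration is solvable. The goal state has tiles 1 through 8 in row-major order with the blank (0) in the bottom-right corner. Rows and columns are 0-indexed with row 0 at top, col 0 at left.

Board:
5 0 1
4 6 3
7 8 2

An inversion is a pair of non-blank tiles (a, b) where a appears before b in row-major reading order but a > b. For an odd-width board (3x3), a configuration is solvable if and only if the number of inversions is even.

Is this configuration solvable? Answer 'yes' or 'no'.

Inversions (pairs i<j in row-major order where tile[i] > tile[j] > 0): 11
11 is odd, so the puzzle is not solvable.

Answer: no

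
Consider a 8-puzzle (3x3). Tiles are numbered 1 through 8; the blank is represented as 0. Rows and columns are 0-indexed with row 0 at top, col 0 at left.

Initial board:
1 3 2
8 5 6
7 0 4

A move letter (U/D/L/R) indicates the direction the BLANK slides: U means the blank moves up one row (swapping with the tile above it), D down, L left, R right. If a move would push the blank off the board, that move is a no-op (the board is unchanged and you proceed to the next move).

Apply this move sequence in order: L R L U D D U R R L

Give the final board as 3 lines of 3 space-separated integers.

Answer: 1 3 2
5 0 6
8 7 4

Derivation:
After move 1 (L):
1 3 2
8 5 6
0 7 4

After move 2 (R):
1 3 2
8 5 6
7 0 4

After move 3 (L):
1 3 2
8 5 6
0 7 4

After move 4 (U):
1 3 2
0 5 6
8 7 4

After move 5 (D):
1 3 2
8 5 6
0 7 4

After move 6 (D):
1 3 2
8 5 6
0 7 4

After move 7 (U):
1 3 2
0 5 6
8 7 4

After move 8 (R):
1 3 2
5 0 6
8 7 4

After move 9 (R):
1 3 2
5 6 0
8 7 4

After move 10 (L):
1 3 2
5 0 6
8 7 4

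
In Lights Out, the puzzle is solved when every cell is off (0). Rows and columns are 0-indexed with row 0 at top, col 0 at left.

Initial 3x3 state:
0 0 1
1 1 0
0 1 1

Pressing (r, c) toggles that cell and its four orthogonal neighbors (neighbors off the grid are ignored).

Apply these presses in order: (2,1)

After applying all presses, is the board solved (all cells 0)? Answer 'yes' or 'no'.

After press 1 at (2,1):
0 0 1
1 0 0
1 0 0

Lights still on: 3

Answer: no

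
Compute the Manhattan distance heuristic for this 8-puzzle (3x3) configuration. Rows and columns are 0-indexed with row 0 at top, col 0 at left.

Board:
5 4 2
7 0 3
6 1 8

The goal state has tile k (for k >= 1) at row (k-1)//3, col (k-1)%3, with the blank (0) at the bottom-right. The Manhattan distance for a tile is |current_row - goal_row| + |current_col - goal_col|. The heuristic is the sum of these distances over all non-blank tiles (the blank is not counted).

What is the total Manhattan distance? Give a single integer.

Tile 5: at (0,0), goal (1,1), distance |0-1|+|0-1| = 2
Tile 4: at (0,1), goal (1,0), distance |0-1|+|1-0| = 2
Tile 2: at (0,2), goal (0,1), distance |0-0|+|2-1| = 1
Tile 7: at (1,0), goal (2,0), distance |1-2|+|0-0| = 1
Tile 3: at (1,2), goal (0,2), distance |1-0|+|2-2| = 1
Tile 6: at (2,0), goal (1,2), distance |2-1|+|0-2| = 3
Tile 1: at (2,1), goal (0,0), distance |2-0|+|1-0| = 3
Tile 8: at (2,2), goal (2,1), distance |2-2|+|2-1| = 1
Sum: 2 + 2 + 1 + 1 + 1 + 3 + 3 + 1 = 14

Answer: 14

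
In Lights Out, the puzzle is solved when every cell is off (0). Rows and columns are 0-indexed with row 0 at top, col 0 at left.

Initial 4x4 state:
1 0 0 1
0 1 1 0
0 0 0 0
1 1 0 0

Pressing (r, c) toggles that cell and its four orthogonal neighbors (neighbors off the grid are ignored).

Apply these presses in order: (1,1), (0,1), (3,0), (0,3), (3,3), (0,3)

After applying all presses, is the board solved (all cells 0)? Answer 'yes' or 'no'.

After press 1 at (1,1):
1 1 0 1
1 0 0 0
0 1 0 0
1 1 0 0

After press 2 at (0,1):
0 0 1 1
1 1 0 0
0 1 0 0
1 1 0 0

After press 3 at (3,0):
0 0 1 1
1 1 0 0
1 1 0 0
0 0 0 0

After press 4 at (0,3):
0 0 0 0
1 1 0 1
1 1 0 0
0 0 0 0

After press 5 at (3,3):
0 0 0 0
1 1 0 1
1 1 0 1
0 0 1 1

After press 6 at (0,3):
0 0 1 1
1 1 0 0
1 1 0 1
0 0 1 1

Lights still on: 9

Answer: no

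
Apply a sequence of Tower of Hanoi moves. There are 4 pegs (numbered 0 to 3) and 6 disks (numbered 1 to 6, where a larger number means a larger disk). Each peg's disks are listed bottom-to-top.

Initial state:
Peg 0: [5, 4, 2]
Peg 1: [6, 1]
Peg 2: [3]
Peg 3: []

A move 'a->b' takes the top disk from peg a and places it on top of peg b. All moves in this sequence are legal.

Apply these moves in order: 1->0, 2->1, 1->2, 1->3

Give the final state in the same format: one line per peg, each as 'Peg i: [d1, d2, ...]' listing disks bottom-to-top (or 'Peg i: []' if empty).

Answer: Peg 0: [5, 4, 2, 1]
Peg 1: []
Peg 2: [3]
Peg 3: [6]

Derivation:
After move 1 (1->0):
Peg 0: [5, 4, 2, 1]
Peg 1: [6]
Peg 2: [3]
Peg 3: []

After move 2 (2->1):
Peg 0: [5, 4, 2, 1]
Peg 1: [6, 3]
Peg 2: []
Peg 3: []

After move 3 (1->2):
Peg 0: [5, 4, 2, 1]
Peg 1: [6]
Peg 2: [3]
Peg 3: []

After move 4 (1->3):
Peg 0: [5, 4, 2, 1]
Peg 1: []
Peg 2: [3]
Peg 3: [6]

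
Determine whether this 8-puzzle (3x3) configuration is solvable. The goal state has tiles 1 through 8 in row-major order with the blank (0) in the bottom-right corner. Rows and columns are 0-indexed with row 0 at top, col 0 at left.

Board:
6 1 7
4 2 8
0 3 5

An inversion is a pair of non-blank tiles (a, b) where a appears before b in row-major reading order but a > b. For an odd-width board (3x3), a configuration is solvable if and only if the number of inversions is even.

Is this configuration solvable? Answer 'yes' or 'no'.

Answer: no

Derivation:
Inversions (pairs i<j in row-major order where tile[i] > tile[j] > 0): 13
13 is odd, so the puzzle is not solvable.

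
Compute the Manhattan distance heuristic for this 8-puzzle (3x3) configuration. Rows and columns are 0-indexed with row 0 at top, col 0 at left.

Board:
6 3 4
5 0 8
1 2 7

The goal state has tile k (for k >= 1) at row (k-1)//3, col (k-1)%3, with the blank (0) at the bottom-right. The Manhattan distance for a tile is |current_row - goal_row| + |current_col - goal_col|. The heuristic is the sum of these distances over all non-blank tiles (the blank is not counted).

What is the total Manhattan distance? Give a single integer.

Tile 6: (0,0)->(1,2) = 3
Tile 3: (0,1)->(0,2) = 1
Tile 4: (0,2)->(1,0) = 3
Tile 5: (1,0)->(1,1) = 1
Tile 8: (1,2)->(2,1) = 2
Tile 1: (2,0)->(0,0) = 2
Tile 2: (2,1)->(0,1) = 2
Tile 7: (2,2)->(2,0) = 2
Sum: 3 + 1 + 3 + 1 + 2 + 2 + 2 + 2 = 16

Answer: 16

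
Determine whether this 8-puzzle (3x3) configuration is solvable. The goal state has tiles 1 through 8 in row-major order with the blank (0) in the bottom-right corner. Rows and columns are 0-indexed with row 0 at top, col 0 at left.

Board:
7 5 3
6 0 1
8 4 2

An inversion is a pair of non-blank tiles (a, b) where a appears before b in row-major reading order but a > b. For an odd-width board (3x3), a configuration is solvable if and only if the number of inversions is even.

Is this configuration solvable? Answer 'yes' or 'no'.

Answer: yes

Derivation:
Inversions (pairs i<j in row-major order where tile[i] > tile[j] > 0): 18
18 is even, so the puzzle is solvable.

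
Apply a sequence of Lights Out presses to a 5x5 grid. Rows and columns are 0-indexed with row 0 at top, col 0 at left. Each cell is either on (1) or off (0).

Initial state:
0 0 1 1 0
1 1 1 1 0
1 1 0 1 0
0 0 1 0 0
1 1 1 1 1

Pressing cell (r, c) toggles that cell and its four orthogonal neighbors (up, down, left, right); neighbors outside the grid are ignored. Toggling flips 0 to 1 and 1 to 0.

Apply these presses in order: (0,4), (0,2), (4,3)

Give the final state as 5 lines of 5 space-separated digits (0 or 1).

After press 1 at (0,4):
0 0 1 0 1
1 1 1 1 1
1 1 0 1 0
0 0 1 0 0
1 1 1 1 1

After press 2 at (0,2):
0 1 0 1 1
1 1 0 1 1
1 1 0 1 0
0 0 1 0 0
1 1 1 1 1

After press 3 at (4,3):
0 1 0 1 1
1 1 0 1 1
1 1 0 1 0
0 0 1 1 0
1 1 0 0 0

Answer: 0 1 0 1 1
1 1 0 1 1
1 1 0 1 0
0 0 1 1 0
1 1 0 0 0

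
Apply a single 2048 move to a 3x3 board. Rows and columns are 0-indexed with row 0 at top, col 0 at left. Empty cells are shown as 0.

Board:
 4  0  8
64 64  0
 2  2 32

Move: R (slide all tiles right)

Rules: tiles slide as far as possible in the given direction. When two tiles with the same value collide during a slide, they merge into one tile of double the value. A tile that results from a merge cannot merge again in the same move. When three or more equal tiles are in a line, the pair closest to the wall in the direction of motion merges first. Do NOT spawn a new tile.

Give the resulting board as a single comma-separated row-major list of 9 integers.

Answer: 0, 4, 8, 0, 0, 128, 0, 4, 32

Derivation:
Slide right:
row 0: [4, 0, 8] -> [0, 4, 8]
row 1: [64, 64, 0] -> [0, 0, 128]
row 2: [2, 2, 32] -> [0, 4, 32]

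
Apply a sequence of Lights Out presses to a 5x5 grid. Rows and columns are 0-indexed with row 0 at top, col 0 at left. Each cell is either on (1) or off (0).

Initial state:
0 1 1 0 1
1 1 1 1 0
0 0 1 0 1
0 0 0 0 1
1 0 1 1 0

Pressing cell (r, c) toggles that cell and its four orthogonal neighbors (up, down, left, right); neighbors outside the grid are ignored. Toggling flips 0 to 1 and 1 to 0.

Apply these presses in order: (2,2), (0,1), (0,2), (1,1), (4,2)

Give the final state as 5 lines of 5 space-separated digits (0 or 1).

Answer: 1 0 1 1 1
0 1 0 1 0
0 0 0 1 1
0 0 0 0 1
1 1 0 0 0

Derivation:
After press 1 at (2,2):
0 1 1 0 1
1 1 0 1 0
0 1 0 1 1
0 0 1 0 1
1 0 1 1 0

After press 2 at (0,1):
1 0 0 0 1
1 0 0 1 0
0 1 0 1 1
0 0 1 0 1
1 0 1 1 0

After press 3 at (0,2):
1 1 1 1 1
1 0 1 1 0
0 1 0 1 1
0 0 1 0 1
1 0 1 1 0

After press 4 at (1,1):
1 0 1 1 1
0 1 0 1 0
0 0 0 1 1
0 0 1 0 1
1 0 1 1 0

After press 5 at (4,2):
1 0 1 1 1
0 1 0 1 0
0 0 0 1 1
0 0 0 0 1
1 1 0 0 0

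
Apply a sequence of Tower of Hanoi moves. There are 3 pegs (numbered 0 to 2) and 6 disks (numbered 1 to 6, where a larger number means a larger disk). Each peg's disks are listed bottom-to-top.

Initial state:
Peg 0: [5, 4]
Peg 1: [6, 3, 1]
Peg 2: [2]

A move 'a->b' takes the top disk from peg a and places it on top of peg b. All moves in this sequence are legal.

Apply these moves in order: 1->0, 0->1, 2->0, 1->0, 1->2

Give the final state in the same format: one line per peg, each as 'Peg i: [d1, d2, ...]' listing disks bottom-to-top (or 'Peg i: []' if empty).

Answer: Peg 0: [5, 4, 2, 1]
Peg 1: [6]
Peg 2: [3]

Derivation:
After move 1 (1->0):
Peg 0: [5, 4, 1]
Peg 1: [6, 3]
Peg 2: [2]

After move 2 (0->1):
Peg 0: [5, 4]
Peg 1: [6, 3, 1]
Peg 2: [2]

After move 3 (2->0):
Peg 0: [5, 4, 2]
Peg 1: [6, 3, 1]
Peg 2: []

After move 4 (1->0):
Peg 0: [5, 4, 2, 1]
Peg 1: [6, 3]
Peg 2: []

After move 5 (1->2):
Peg 0: [5, 4, 2, 1]
Peg 1: [6]
Peg 2: [3]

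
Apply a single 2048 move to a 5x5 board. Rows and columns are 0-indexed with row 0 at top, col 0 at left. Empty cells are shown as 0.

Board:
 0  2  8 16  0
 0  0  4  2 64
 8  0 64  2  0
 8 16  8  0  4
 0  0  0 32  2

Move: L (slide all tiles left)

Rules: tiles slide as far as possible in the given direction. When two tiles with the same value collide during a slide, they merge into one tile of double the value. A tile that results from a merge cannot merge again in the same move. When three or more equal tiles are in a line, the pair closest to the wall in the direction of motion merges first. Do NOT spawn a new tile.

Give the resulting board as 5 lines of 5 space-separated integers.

Slide left:
row 0: [0, 2, 8, 16, 0] -> [2, 8, 16, 0, 0]
row 1: [0, 0, 4, 2, 64] -> [4, 2, 64, 0, 0]
row 2: [8, 0, 64, 2, 0] -> [8, 64, 2, 0, 0]
row 3: [8, 16, 8, 0, 4] -> [8, 16, 8, 4, 0]
row 4: [0, 0, 0, 32, 2] -> [32, 2, 0, 0, 0]

Answer:  2  8 16  0  0
 4  2 64  0  0
 8 64  2  0  0
 8 16  8  4  0
32  2  0  0  0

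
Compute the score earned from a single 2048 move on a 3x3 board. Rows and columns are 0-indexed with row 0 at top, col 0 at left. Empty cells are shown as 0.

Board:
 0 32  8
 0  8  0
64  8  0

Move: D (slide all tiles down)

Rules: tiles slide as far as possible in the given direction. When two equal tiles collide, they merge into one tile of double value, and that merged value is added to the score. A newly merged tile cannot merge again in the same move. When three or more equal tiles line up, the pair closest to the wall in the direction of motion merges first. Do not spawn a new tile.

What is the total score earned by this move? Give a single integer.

Answer: 16

Derivation:
Slide down:
col 0: [0, 0, 64] -> [0, 0, 64]  score +0 (running 0)
col 1: [32, 8, 8] -> [0, 32, 16]  score +16 (running 16)
col 2: [8, 0, 0] -> [0, 0, 8]  score +0 (running 16)
Board after move:
 0  0  0
 0 32  0
64 16  8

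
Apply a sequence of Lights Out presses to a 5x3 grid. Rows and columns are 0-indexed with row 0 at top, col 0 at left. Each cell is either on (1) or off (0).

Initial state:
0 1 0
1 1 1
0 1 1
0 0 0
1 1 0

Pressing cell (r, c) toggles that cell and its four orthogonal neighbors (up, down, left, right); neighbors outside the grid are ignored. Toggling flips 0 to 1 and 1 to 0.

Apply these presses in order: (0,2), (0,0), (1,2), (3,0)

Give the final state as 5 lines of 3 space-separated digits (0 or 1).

Answer: 1 1 0
0 0 1
1 1 0
1 1 0
0 1 0

Derivation:
After press 1 at (0,2):
0 0 1
1 1 0
0 1 1
0 0 0
1 1 0

After press 2 at (0,0):
1 1 1
0 1 0
0 1 1
0 0 0
1 1 0

After press 3 at (1,2):
1 1 0
0 0 1
0 1 0
0 0 0
1 1 0

After press 4 at (3,0):
1 1 0
0 0 1
1 1 0
1 1 0
0 1 0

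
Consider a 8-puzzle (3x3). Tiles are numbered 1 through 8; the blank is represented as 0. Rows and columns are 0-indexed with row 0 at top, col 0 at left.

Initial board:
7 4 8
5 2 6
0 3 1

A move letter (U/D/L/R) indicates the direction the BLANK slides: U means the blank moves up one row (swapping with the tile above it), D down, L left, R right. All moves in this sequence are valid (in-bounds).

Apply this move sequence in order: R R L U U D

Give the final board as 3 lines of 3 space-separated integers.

After move 1 (R):
7 4 8
5 2 6
3 0 1

After move 2 (R):
7 4 8
5 2 6
3 1 0

After move 3 (L):
7 4 8
5 2 6
3 0 1

After move 4 (U):
7 4 8
5 0 6
3 2 1

After move 5 (U):
7 0 8
5 4 6
3 2 1

After move 6 (D):
7 4 8
5 0 6
3 2 1

Answer: 7 4 8
5 0 6
3 2 1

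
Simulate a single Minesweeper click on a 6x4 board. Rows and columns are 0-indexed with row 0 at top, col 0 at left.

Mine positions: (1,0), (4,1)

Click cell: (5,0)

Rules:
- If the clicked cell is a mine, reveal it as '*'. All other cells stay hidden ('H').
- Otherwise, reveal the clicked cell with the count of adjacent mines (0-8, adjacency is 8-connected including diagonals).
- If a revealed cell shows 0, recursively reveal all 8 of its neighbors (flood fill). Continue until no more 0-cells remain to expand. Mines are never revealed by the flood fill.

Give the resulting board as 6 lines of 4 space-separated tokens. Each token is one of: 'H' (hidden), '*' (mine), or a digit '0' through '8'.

H H H H
H H H H
H H H H
H H H H
H H H H
1 H H H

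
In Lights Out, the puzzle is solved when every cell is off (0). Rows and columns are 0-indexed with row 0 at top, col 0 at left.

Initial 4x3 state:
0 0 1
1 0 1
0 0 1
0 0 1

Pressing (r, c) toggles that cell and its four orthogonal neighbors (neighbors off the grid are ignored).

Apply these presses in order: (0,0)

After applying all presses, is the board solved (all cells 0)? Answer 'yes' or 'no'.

Answer: no

Derivation:
After press 1 at (0,0):
1 1 1
0 0 1
0 0 1
0 0 1

Lights still on: 6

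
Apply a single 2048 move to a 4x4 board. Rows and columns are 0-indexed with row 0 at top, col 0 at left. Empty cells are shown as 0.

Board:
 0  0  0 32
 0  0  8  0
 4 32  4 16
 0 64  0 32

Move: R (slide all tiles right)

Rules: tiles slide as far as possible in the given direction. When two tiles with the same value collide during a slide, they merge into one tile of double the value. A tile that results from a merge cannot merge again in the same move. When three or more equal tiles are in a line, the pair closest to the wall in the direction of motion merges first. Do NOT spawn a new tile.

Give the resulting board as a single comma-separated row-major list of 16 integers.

Answer: 0, 0, 0, 32, 0, 0, 0, 8, 4, 32, 4, 16, 0, 0, 64, 32

Derivation:
Slide right:
row 0: [0, 0, 0, 32] -> [0, 0, 0, 32]
row 1: [0, 0, 8, 0] -> [0, 0, 0, 8]
row 2: [4, 32, 4, 16] -> [4, 32, 4, 16]
row 3: [0, 64, 0, 32] -> [0, 0, 64, 32]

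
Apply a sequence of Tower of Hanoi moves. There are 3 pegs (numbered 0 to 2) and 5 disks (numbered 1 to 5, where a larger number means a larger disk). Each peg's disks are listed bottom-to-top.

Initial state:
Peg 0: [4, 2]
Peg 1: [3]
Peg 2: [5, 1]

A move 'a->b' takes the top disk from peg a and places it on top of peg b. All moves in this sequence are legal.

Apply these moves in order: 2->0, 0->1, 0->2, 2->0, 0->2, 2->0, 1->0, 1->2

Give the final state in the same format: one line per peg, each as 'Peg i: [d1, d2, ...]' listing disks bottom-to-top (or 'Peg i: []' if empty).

After move 1 (2->0):
Peg 0: [4, 2, 1]
Peg 1: [3]
Peg 2: [5]

After move 2 (0->1):
Peg 0: [4, 2]
Peg 1: [3, 1]
Peg 2: [5]

After move 3 (0->2):
Peg 0: [4]
Peg 1: [3, 1]
Peg 2: [5, 2]

After move 4 (2->0):
Peg 0: [4, 2]
Peg 1: [3, 1]
Peg 2: [5]

After move 5 (0->2):
Peg 0: [4]
Peg 1: [3, 1]
Peg 2: [5, 2]

After move 6 (2->0):
Peg 0: [4, 2]
Peg 1: [3, 1]
Peg 2: [5]

After move 7 (1->0):
Peg 0: [4, 2, 1]
Peg 1: [3]
Peg 2: [5]

After move 8 (1->2):
Peg 0: [4, 2, 1]
Peg 1: []
Peg 2: [5, 3]

Answer: Peg 0: [4, 2, 1]
Peg 1: []
Peg 2: [5, 3]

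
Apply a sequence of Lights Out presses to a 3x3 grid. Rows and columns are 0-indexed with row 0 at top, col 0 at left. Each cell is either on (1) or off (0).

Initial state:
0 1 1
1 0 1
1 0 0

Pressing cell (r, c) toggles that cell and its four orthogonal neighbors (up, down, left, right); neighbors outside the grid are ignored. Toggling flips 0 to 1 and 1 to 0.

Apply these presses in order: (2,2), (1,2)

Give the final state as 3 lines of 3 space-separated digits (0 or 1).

After press 1 at (2,2):
0 1 1
1 0 0
1 1 1

After press 2 at (1,2):
0 1 0
1 1 1
1 1 0

Answer: 0 1 0
1 1 1
1 1 0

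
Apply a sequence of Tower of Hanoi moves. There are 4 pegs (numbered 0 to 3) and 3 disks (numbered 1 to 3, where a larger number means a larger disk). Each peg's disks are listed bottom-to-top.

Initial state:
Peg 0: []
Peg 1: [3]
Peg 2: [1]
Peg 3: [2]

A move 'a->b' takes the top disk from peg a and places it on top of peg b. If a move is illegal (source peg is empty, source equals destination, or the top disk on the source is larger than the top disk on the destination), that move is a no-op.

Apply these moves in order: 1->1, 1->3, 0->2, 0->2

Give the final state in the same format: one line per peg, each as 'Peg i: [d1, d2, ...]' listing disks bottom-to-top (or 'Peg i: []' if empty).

Answer: Peg 0: []
Peg 1: [3]
Peg 2: [1]
Peg 3: [2]

Derivation:
After move 1 (1->1):
Peg 0: []
Peg 1: [3]
Peg 2: [1]
Peg 3: [2]

After move 2 (1->3):
Peg 0: []
Peg 1: [3]
Peg 2: [1]
Peg 3: [2]

After move 3 (0->2):
Peg 0: []
Peg 1: [3]
Peg 2: [1]
Peg 3: [2]

After move 4 (0->2):
Peg 0: []
Peg 1: [3]
Peg 2: [1]
Peg 3: [2]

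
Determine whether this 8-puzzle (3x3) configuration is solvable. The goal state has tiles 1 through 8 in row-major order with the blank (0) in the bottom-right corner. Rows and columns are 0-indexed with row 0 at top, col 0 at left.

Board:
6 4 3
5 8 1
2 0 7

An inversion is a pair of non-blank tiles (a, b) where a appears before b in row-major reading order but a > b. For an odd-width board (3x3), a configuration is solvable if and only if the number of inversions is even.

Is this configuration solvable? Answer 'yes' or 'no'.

Answer: no

Derivation:
Inversions (pairs i<j in row-major order where tile[i] > tile[j] > 0): 15
15 is odd, so the puzzle is not solvable.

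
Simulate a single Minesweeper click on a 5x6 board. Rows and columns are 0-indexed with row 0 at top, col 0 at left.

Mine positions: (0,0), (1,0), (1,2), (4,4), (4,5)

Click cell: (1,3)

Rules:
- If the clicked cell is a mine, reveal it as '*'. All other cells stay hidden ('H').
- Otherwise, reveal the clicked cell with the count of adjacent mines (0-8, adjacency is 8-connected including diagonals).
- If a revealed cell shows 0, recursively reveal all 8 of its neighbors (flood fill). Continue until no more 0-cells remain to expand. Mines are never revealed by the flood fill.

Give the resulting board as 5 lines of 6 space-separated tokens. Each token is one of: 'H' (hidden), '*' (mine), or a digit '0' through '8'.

H H H H H H
H H H 1 H H
H H H H H H
H H H H H H
H H H H H H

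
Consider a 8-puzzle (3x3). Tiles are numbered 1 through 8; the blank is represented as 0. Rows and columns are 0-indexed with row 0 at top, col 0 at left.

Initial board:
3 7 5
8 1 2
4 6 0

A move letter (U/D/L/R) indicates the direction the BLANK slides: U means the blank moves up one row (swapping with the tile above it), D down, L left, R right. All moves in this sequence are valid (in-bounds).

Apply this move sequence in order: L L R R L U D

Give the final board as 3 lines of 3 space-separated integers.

Answer: 3 7 5
8 1 2
4 0 6

Derivation:
After move 1 (L):
3 7 5
8 1 2
4 0 6

After move 2 (L):
3 7 5
8 1 2
0 4 6

After move 3 (R):
3 7 5
8 1 2
4 0 6

After move 4 (R):
3 7 5
8 1 2
4 6 0

After move 5 (L):
3 7 5
8 1 2
4 0 6

After move 6 (U):
3 7 5
8 0 2
4 1 6

After move 7 (D):
3 7 5
8 1 2
4 0 6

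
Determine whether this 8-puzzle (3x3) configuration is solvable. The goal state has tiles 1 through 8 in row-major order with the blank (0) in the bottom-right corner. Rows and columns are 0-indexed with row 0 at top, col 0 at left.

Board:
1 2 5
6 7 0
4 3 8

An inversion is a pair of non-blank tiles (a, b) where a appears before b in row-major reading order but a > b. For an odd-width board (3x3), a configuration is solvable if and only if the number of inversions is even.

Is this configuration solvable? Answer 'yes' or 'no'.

Answer: no

Derivation:
Inversions (pairs i<j in row-major order where tile[i] > tile[j] > 0): 7
7 is odd, so the puzzle is not solvable.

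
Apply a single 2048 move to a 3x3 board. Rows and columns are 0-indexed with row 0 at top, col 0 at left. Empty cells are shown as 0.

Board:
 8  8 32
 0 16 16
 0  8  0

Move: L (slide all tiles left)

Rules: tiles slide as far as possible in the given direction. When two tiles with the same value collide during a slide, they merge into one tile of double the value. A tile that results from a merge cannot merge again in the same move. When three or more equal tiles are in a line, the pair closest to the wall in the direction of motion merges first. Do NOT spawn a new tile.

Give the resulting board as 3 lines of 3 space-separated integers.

Answer: 16 32  0
32  0  0
 8  0  0

Derivation:
Slide left:
row 0: [8, 8, 32] -> [16, 32, 0]
row 1: [0, 16, 16] -> [32, 0, 0]
row 2: [0, 8, 0] -> [8, 0, 0]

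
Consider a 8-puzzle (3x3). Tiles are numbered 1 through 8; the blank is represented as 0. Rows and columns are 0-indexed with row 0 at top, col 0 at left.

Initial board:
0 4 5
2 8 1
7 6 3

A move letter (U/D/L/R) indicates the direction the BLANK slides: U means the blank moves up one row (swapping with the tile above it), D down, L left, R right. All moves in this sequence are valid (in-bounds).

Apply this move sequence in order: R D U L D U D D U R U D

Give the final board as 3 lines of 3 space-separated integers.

Answer: 2 4 5
8 0 1
7 6 3

Derivation:
After move 1 (R):
4 0 5
2 8 1
7 6 3

After move 2 (D):
4 8 5
2 0 1
7 6 3

After move 3 (U):
4 0 5
2 8 1
7 6 3

After move 4 (L):
0 4 5
2 8 1
7 6 3

After move 5 (D):
2 4 5
0 8 1
7 6 3

After move 6 (U):
0 4 5
2 8 1
7 6 3

After move 7 (D):
2 4 5
0 8 1
7 6 3

After move 8 (D):
2 4 5
7 8 1
0 6 3

After move 9 (U):
2 4 5
0 8 1
7 6 3

After move 10 (R):
2 4 5
8 0 1
7 6 3

After move 11 (U):
2 0 5
8 4 1
7 6 3

After move 12 (D):
2 4 5
8 0 1
7 6 3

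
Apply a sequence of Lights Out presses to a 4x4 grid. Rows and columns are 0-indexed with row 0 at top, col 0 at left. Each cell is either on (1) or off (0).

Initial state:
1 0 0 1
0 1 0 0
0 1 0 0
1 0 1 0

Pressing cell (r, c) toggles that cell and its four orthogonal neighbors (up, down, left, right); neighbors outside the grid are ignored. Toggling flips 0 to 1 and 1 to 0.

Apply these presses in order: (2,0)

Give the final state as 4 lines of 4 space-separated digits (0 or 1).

Answer: 1 0 0 1
1 1 0 0
1 0 0 0
0 0 1 0

Derivation:
After press 1 at (2,0):
1 0 0 1
1 1 0 0
1 0 0 0
0 0 1 0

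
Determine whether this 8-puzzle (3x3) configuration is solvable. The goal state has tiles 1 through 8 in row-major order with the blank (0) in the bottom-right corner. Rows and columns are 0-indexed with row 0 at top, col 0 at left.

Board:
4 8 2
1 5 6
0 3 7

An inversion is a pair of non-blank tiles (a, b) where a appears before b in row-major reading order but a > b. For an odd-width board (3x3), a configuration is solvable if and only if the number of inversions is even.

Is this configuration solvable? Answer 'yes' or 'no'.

Answer: yes

Derivation:
Inversions (pairs i<j in row-major order where tile[i] > tile[j] > 0): 12
12 is even, so the puzzle is solvable.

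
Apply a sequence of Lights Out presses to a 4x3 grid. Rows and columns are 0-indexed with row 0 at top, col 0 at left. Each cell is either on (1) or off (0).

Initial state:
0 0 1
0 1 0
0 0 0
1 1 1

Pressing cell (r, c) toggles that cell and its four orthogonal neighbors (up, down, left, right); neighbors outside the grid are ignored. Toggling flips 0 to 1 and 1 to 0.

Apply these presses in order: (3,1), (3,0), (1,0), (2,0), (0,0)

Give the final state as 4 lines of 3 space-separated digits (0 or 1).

Answer: 0 1 1
1 0 0
1 0 0
0 1 0

Derivation:
After press 1 at (3,1):
0 0 1
0 1 0
0 1 0
0 0 0

After press 2 at (3,0):
0 0 1
0 1 0
1 1 0
1 1 0

After press 3 at (1,0):
1 0 1
1 0 0
0 1 0
1 1 0

After press 4 at (2,0):
1 0 1
0 0 0
1 0 0
0 1 0

After press 5 at (0,0):
0 1 1
1 0 0
1 0 0
0 1 0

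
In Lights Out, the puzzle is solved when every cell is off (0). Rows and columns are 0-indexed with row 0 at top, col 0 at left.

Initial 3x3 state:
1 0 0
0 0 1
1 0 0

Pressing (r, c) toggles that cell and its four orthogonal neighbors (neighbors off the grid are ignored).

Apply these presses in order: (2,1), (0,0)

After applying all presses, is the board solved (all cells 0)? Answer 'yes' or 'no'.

Answer: no

Derivation:
After press 1 at (2,1):
1 0 0
0 1 1
0 1 1

After press 2 at (0,0):
0 1 0
1 1 1
0 1 1

Lights still on: 6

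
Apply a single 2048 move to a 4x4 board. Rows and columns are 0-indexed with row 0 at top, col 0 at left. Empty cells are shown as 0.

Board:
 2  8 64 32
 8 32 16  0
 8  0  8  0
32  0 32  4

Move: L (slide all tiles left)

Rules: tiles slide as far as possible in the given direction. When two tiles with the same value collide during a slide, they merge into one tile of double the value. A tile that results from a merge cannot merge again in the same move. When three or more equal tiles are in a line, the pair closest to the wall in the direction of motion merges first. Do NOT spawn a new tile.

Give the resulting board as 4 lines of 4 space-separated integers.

Answer:  2  8 64 32
 8 32 16  0
16  0  0  0
64  4  0  0

Derivation:
Slide left:
row 0: [2, 8, 64, 32] -> [2, 8, 64, 32]
row 1: [8, 32, 16, 0] -> [8, 32, 16, 0]
row 2: [8, 0, 8, 0] -> [16, 0, 0, 0]
row 3: [32, 0, 32, 4] -> [64, 4, 0, 0]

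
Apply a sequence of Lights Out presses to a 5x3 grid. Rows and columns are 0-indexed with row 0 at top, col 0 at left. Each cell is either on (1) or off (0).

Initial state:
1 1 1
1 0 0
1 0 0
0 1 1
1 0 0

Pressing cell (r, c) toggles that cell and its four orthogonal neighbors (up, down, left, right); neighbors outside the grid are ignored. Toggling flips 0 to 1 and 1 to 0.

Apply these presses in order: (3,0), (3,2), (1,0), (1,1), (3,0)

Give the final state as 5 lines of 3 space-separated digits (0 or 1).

After press 1 at (3,0):
1 1 1
1 0 0
0 0 0
1 0 1
0 0 0

After press 2 at (3,2):
1 1 1
1 0 0
0 0 1
1 1 0
0 0 1

After press 3 at (1,0):
0 1 1
0 1 0
1 0 1
1 1 0
0 0 1

After press 4 at (1,1):
0 0 1
1 0 1
1 1 1
1 1 0
0 0 1

After press 5 at (3,0):
0 0 1
1 0 1
0 1 1
0 0 0
1 0 1

Answer: 0 0 1
1 0 1
0 1 1
0 0 0
1 0 1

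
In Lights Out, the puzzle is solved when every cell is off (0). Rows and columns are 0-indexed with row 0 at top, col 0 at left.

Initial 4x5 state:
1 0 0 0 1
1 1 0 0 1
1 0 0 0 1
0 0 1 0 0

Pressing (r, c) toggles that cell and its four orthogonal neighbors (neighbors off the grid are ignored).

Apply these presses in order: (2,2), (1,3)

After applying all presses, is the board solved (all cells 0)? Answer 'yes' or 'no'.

After press 1 at (2,2):
1 0 0 0 1
1 1 1 0 1
1 1 1 1 1
0 0 0 0 0

After press 2 at (1,3):
1 0 0 1 1
1 1 0 1 0
1 1 1 0 1
0 0 0 0 0

Lights still on: 10

Answer: no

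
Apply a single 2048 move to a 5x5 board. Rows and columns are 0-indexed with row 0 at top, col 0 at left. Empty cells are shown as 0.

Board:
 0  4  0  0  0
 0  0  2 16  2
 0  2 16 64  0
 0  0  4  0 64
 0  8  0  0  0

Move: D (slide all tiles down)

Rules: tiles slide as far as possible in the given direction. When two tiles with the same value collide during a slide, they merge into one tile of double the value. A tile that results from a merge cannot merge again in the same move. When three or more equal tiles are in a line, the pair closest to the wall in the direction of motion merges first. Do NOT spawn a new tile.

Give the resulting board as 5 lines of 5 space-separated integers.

Answer:  0  0  0  0  0
 0  0  0  0  0
 0  4  2  0  0
 0  2 16 16  2
 0  8  4 64 64

Derivation:
Slide down:
col 0: [0, 0, 0, 0, 0] -> [0, 0, 0, 0, 0]
col 1: [4, 0, 2, 0, 8] -> [0, 0, 4, 2, 8]
col 2: [0, 2, 16, 4, 0] -> [0, 0, 2, 16, 4]
col 3: [0, 16, 64, 0, 0] -> [0, 0, 0, 16, 64]
col 4: [0, 2, 0, 64, 0] -> [0, 0, 0, 2, 64]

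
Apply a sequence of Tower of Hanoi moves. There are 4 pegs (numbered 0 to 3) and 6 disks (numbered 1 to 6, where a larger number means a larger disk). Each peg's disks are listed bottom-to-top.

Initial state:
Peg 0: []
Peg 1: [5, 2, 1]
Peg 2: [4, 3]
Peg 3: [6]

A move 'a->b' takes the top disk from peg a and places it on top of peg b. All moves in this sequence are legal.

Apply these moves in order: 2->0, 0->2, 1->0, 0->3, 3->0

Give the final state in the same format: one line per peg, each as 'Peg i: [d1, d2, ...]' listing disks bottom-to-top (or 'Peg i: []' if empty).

After move 1 (2->0):
Peg 0: [3]
Peg 1: [5, 2, 1]
Peg 2: [4]
Peg 3: [6]

After move 2 (0->2):
Peg 0: []
Peg 1: [5, 2, 1]
Peg 2: [4, 3]
Peg 3: [6]

After move 3 (1->0):
Peg 0: [1]
Peg 1: [5, 2]
Peg 2: [4, 3]
Peg 3: [6]

After move 4 (0->3):
Peg 0: []
Peg 1: [5, 2]
Peg 2: [4, 3]
Peg 3: [6, 1]

After move 5 (3->0):
Peg 0: [1]
Peg 1: [5, 2]
Peg 2: [4, 3]
Peg 3: [6]

Answer: Peg 0: [1]
Peg 1: [5, 2]
Peg 2: [4, 3]
Peg 3: [6]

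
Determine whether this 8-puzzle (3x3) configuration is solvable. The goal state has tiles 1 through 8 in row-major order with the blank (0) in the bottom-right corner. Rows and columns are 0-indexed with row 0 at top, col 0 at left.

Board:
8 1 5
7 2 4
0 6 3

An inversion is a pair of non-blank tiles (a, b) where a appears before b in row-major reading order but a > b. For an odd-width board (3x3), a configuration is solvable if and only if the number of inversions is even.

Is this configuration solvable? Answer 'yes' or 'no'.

Inversions (pairs i<j in row-major order where tile[i] > tile[j] > 0): 16
16 is even, so the puzzle is solvable.

Answer: yes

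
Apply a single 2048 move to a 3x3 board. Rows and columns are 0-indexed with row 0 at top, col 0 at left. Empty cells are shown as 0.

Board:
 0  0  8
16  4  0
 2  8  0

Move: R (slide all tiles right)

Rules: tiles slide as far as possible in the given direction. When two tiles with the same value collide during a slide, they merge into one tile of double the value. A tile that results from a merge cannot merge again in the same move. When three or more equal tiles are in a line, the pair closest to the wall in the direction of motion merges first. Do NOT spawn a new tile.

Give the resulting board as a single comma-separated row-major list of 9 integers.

Slide right:
row 0: [0, 0, 8] -> [0, 0, 8]
row 1: [16, 4, 0] -> [0, 16, 4]
row 2: [2, 8, 0] -> [0, 2, 8]

Answer: 0, 0, 8, 0, 16, 4, 0, 2, 8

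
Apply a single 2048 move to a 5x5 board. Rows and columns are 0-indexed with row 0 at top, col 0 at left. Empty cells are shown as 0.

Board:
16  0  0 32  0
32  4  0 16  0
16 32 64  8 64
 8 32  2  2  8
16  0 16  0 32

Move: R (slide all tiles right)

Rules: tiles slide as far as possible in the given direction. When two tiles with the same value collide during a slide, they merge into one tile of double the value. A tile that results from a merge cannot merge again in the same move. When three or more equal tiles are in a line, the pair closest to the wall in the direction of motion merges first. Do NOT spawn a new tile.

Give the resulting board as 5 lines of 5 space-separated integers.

Slide right:
row 0: [16, 0, 0, 32, 0] -> [0, 0, 0, 16, 32]
row 1: [32, 4, 0, 16, 0] -> [0, 0, 32, 4, 16]
row 2: [16, 32, 64, 8, 64] -> [16, 32, 64, 8, 64]
row 3: [8, 32, 2, 2, 8] -> [0, 8, 32, 4, 8]
row 4: [16, 0, 16, 0, 32] -> [0, 0, 0, 32, 32]

Answer:  0  0  0 16 32
 0  0 32  4 16
16 32 64  8 64
 0  8 32  4  8
 0  0  0 32 32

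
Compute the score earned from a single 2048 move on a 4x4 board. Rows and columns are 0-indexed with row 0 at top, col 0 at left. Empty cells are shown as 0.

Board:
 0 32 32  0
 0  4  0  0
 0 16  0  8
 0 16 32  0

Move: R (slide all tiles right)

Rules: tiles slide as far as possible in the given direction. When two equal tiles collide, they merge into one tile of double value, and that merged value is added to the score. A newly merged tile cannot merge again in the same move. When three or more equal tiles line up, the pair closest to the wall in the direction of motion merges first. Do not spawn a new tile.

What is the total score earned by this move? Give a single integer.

Slide right:
row 0: [0, 32, 32, 0] -> [0, 0, 0, 64]  score +64 (running 64)
row 1: [0, 4, 0, 0] -> [0, 0, 0, 4]  score +0 (running 64)
row 2: [0, 16, 0, 8] -> [0, 0, 16, 8]  score +0 (running 64)
row 3: [0, 16, 32, 0] -> [0, 0, 16, 32]  score +0 (running 64)
Board after move:
 0  0  0 64
 0  0  0  4
 0  0 16  8
 0  0 16 32

Answer: 64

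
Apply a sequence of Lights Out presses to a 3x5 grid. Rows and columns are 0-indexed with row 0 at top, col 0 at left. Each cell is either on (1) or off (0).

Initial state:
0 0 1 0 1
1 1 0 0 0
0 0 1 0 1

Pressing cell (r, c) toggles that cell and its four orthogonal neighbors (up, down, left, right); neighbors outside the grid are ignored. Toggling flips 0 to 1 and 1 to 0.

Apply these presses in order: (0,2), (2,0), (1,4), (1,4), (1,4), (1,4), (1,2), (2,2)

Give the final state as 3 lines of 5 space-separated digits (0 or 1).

Answer: 0 1 1 1 1
0 0 1 1 0
1 0 1 1 1

Derivation:
After press 1 at (0,2):
0 1 0 1 1
1 1 1 0 0
0 0 1 0 1

After press 2 at (2,0):
0 1 0 1 1
0 1 1 0 0
1 1 1 0 1

After press 3 at (1,4):
0 1 0 1 0
0 1 1 1 1
1 1 1 0 0

After press 4 at (1,4):
0 1 0 1 1
0 1 1 0 0
1 1 1 0 1

After press 5 at (1,4):
0 1 0 1 0
0 1 1 1 1
1 1 1 0 0

After press 6 at (1,4):
0 1 0 1 1
0 1 1 0 0
1 1 1 0 1

After press 7 at (1,2):
0 1 1 1 1
0 0 0 1 0
1 1 0 0 1

After press 8 at (2,2):
0 1 1 1 1
0 0 1 1 0
1 0 1 1 1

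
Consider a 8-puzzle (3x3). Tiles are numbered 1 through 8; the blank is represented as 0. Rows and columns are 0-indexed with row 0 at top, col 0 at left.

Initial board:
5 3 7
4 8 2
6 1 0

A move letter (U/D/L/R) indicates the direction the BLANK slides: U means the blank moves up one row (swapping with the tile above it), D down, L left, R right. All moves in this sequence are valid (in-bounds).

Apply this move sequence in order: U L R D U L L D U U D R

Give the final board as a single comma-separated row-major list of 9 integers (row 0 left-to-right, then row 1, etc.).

Answer: 5, 3, 7, 4, 0, 8, 6, 1, 2

Derivation:
After move 1 (U):
5 3 7
4 8 0
6 1 2

After move 2 (L):
5 3 7
4 0 8
6 1 2

After move 3 (R):
5 3 7
4 8 0
6 1 2

After move 4 (D):
5 3 7
4 8 2
6 1 0

After move 5 (U):
5 3 7
4 8 0
6 1 2

After move 6 (L):
5 3 7
4 0 8
6 1 2

After move 7 (L):
5 3 7
0 4 8
6 1 2

After move 8 (D):
5 3 7
6 4 8
0 1 2

After move 9 (U):
5 3 7
0 4 8
6 1 2

After move 10 (U):
0 3 7
5 4 8
6 1 2

After move 11 (D):
5 3 7
0 4 8
6 1 2

After move 12 (R):
5 3 7
4 0 8
6 1 2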